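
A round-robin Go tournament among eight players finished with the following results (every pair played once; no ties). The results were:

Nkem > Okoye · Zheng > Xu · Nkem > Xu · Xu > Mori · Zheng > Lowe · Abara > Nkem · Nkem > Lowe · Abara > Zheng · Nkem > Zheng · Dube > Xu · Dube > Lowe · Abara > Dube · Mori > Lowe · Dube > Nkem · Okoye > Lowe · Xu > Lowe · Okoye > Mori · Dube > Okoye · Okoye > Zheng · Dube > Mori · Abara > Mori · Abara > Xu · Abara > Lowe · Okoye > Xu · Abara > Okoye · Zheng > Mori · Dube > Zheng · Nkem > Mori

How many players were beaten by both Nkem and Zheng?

Nkem beat: Lowe, Okoye, Zheng, Mori, Xu.
Zheng beat: Lowe, Mori, Xu.
Both beat: Lowe, Mori, Xu — 3.

3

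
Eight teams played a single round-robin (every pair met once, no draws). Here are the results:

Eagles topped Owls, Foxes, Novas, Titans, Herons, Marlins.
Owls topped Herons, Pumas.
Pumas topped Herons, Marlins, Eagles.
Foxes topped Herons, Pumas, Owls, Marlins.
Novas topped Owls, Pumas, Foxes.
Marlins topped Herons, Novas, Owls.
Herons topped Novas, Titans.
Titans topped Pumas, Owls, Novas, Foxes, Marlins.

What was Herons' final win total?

Herons' results: beat Titans, Novas; lost to Marlins, Foxes, Owls, Pumas, Eagles.
That is 2 wins.

2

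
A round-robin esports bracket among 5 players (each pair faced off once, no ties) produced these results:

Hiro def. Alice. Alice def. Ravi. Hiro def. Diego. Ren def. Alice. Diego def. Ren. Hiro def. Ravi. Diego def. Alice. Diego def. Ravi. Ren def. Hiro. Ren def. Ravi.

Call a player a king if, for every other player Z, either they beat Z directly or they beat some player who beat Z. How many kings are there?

Alice cannot reach Hiro, Diego, Ren in two steps.
Hiro reaches everyone (king).
Ravi cannot reach Alice, Hiro, Diego, Ren in two steps.
Diego reaches everyone (king).
Ren reaches everyone (king).
Kings: Hiro, Diego, Ren — 3.

3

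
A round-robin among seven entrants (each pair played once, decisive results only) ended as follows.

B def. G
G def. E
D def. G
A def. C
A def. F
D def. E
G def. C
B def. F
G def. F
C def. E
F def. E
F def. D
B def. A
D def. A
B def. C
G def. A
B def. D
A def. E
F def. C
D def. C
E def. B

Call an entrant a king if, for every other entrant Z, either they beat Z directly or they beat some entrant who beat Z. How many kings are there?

5

A cannot reach G in two steps.
B reaches everyone (king).
C cannot reach A, D, F, G in two steps.
D reaches everyone (king).
E reaches everyone (king).
F reaches everyone (king).
G reaches everyone (king).
Kings: B, D, E, F, G — 5.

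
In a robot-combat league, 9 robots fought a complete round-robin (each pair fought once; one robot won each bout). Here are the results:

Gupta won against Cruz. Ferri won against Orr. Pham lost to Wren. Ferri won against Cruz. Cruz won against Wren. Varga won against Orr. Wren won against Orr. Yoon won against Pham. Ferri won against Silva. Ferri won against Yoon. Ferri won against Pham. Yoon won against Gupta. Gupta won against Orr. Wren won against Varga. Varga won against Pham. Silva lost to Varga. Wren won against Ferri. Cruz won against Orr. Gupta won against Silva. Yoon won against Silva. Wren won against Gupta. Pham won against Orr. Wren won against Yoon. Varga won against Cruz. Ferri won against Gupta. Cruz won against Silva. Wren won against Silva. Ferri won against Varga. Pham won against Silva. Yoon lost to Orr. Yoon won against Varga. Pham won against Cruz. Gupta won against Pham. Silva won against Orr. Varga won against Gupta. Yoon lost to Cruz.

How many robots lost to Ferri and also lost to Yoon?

Ferri beat: Pham, Cruz, Varga, Gupta, Orr, Yoon, Silva.
Yoon beat: Pham, Varga, Gupta, Silva.
Both beat: Pham, Varga, Gupta, Silva — 4.

4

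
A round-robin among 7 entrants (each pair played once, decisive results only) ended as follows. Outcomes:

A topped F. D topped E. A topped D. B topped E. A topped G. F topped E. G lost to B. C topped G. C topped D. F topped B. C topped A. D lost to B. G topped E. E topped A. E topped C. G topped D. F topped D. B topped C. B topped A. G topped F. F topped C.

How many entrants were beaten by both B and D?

B beat: A, C, D, E, G.
D beat: E.
Both beat: E — 1.

1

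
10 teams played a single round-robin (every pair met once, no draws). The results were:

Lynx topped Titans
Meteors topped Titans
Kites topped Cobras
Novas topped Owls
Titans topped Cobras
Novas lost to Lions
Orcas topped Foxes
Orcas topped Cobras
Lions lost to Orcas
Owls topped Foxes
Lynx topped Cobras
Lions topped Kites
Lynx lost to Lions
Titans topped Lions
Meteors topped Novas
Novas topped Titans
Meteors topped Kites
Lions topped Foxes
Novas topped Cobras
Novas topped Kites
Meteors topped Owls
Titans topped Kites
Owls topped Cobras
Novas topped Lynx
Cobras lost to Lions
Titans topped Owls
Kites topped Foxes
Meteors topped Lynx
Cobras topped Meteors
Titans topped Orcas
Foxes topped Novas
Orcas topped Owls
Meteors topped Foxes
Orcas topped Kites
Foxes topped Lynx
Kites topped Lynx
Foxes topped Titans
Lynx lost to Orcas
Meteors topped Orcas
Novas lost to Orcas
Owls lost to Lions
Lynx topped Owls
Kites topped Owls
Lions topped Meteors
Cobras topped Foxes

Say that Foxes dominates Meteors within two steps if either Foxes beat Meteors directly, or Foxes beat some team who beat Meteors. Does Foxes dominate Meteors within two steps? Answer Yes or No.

Foxes did not beat Meteors directly.
Foxes beat Novas, Titans, Lynx, but each of them lost to Meteors. No two-step path.

No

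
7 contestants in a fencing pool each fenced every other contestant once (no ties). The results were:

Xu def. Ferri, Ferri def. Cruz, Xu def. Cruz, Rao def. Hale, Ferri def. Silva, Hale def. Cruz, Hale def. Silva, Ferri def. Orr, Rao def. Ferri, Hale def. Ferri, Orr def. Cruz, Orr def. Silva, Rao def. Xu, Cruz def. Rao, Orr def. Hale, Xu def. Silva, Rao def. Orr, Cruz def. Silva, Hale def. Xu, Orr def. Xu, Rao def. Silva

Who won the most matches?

Win totals: Orr 4, Cruz 2, Ferri 3, Rao 5, Silva 0, Hale 4, Xu 3.
Rao leads with 5 wins (next highest: 4).

Rao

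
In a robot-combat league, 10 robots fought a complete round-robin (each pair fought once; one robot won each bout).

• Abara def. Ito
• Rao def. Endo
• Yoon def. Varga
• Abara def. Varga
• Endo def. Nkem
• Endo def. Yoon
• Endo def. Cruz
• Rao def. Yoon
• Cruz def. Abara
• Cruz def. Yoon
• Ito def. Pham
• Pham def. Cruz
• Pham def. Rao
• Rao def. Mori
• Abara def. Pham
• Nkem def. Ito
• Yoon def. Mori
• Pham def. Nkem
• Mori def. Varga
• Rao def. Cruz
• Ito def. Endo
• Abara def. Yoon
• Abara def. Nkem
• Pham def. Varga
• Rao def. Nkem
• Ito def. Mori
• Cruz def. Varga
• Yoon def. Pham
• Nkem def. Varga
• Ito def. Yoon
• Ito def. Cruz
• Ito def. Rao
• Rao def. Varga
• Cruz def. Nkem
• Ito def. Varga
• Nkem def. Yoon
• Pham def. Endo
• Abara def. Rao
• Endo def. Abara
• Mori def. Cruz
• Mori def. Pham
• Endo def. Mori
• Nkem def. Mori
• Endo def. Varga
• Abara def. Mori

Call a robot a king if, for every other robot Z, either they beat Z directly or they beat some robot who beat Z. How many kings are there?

5

Yoon cannot reach Abara, Ito in two steps.
Pham reaches everyone (king).
Rao reaches everyone (king).
Endo reaches everyone (king).
Abara reaches everyone (king).
Varga cannot reach Yoon, Pham, Rao, Endo, Abara, Nkem, Ito, Mori, Cruz in two steps.
Nkem cannot reach Abara in two steps.
Ito reaches everyone (king).
Mori cannot reach Ito in two steps.
Cruz cannot reach Endo in two steps.
Kings: Pham, Rao, Endo, Abara, Ito — 5.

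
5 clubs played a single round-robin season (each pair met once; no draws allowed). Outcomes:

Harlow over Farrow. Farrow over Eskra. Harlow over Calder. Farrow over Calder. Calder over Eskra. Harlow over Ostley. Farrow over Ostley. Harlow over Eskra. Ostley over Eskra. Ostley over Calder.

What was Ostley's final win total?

Ostley's results: beat Eskra, Calder; lost to Harlow, Farrow.
That is 2 wins.

2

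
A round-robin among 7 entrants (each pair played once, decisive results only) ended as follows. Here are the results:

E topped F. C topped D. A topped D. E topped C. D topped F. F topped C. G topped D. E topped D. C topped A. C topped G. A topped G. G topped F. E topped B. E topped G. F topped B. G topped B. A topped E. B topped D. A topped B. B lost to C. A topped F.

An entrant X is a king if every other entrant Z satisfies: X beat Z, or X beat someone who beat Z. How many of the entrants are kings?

3

A reaches everyone (king).
B cannot reach A, C, E, G in two steps.
C reaches everyone (king).
D cannot reach A, E, G in two steps.
E reaches everyone (king).
F cannot reach E in two steps.
G cannot reach A, E in two steps.
Kings: A, C, E — 3.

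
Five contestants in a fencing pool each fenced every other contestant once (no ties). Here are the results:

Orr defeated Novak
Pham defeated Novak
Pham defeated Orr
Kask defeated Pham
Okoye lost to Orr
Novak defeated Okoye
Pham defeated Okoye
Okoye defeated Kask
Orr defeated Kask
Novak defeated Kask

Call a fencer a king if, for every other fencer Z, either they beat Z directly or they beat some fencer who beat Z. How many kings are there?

3

Orr reaches everyone (king).
Novak cannot reach Orr in two steps.
Pham reaches everyone (king).
Okoye cannot reach Orr, Novak in two steps.
Kask reaches everyone (king).
Kings: Orr, Pham, Kask — 3.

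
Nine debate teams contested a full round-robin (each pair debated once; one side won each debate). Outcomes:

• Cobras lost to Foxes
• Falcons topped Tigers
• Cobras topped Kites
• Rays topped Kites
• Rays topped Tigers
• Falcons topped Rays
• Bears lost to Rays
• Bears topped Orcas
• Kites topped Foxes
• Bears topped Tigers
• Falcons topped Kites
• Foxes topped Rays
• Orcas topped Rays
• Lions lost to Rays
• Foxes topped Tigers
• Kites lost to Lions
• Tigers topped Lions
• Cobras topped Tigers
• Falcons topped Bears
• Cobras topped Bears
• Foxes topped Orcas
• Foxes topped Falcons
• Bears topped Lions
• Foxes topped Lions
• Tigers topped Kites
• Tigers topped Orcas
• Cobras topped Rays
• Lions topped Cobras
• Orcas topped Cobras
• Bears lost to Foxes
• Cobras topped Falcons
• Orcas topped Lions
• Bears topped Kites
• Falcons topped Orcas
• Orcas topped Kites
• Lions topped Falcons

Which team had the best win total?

Foxes

Win totals: Cobras 5, Bears 4, Foxes 7, Orcas 4, Tigers 3, Lions 3, Falcons 5, Rays 4, Kites 1.
Foxes leads with 7 wins (next highest: 5).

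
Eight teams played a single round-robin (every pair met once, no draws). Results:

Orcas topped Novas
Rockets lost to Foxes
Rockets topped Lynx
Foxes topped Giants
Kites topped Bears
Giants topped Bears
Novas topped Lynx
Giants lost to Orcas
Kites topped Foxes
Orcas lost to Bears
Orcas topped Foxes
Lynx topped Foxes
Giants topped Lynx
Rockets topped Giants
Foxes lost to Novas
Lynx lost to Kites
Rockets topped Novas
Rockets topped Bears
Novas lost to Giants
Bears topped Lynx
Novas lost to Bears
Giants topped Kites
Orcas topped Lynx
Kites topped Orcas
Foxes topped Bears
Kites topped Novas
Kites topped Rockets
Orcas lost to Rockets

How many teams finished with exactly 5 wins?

Win totals: Foxes 3, Orcas 4, Kites 6, Bears 3, Giants 4, Rockets 5, Lynx 1, Novas 2.
Exactly 5: Rockets — 1 team.

1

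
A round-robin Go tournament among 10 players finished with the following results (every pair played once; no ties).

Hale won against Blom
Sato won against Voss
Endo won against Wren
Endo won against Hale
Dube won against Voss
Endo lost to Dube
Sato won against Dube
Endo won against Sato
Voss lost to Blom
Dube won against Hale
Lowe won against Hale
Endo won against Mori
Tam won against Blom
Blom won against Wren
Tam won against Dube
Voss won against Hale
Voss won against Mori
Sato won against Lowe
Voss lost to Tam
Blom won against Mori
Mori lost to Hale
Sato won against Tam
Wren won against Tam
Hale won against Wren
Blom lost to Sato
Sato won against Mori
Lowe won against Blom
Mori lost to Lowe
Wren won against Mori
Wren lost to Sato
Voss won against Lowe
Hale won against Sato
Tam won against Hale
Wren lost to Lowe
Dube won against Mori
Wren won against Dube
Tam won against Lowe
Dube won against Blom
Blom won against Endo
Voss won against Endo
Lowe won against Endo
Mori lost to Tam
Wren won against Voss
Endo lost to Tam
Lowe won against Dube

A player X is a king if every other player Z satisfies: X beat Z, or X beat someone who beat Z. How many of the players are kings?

6

Sato reaches everyone (king).
Dube cannot reach Tam in two steps.
Wren cannot reach Sato in two steps.
Tam reaches everyone (king).
Lowe reaches everyone (king).
Blom reaches everyone (king).
Voss cannot reach Tam in two steps.
Hale reaches everyone (king).
Endo reaches everyone (king).
Mori cannot reach Sato, Dube, Wren, Tam, Lowe, Blom, Voss, Hale, Endo in two steps.
Kings: Sato, Tam, Lowe, Blom, Hale, Endo — 6.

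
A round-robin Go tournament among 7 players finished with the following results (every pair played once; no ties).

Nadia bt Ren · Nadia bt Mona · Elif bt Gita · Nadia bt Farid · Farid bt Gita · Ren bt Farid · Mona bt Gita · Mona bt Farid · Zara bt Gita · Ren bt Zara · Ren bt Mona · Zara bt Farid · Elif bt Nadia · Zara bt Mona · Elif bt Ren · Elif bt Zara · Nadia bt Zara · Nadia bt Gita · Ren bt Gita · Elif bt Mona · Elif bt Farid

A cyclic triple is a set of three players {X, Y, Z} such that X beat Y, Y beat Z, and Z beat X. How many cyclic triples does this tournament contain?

0

Win totals: Gita 0, Zara 3, Mona 2, Nadia 5, Ren 4, Farid 1, Elif 6.
A player with w wins dominates both others in C(w,2) triples; summing gives 0 + 3 + 1 + 10 + 6 + 0 + 15 = 35 transitive triples.
Total triples C(7,3) = 35, so cyclic triples = 35 − 35 = 0.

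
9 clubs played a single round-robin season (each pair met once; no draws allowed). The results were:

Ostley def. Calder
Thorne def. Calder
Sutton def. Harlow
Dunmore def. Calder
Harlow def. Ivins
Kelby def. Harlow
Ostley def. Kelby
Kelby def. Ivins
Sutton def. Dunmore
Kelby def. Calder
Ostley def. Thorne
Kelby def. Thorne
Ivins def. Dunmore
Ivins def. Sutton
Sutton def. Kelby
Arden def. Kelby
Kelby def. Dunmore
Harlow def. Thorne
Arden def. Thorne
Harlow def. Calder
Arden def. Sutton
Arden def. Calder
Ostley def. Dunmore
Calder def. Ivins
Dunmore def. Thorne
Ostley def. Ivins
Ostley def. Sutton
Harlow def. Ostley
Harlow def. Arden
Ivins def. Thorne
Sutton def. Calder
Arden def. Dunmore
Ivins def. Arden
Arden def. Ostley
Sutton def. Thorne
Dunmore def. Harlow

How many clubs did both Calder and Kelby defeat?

1

Calder beat: Ivins.
Kelby beat: Calder, Dunmore, Thorne, Harlow, Ivins.
Both beat: Ivins — 1.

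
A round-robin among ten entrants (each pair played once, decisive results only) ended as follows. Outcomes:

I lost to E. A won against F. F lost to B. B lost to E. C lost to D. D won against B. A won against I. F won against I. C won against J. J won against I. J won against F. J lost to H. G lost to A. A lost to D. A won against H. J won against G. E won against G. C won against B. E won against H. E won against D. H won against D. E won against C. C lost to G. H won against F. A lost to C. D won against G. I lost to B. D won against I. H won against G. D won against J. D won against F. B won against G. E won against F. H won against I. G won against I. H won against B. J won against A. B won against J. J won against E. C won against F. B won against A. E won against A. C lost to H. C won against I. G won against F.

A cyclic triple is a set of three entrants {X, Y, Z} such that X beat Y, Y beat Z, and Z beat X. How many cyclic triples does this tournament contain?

Win totals: A 4, B 5, C 5, D 7, E 8, F 1, G 3, H 7, I 0, J 5.
An entrant with w wins dominates both others in C(w,2) triples; summing gives 6 + 10 + 10 + 21 + 28 + 0 + 3 + 21 + 0 + 10 = 109 transitive triples.
Total triples C(10,3) = 120, so cyclic triples = 120 − 109 = 11.

11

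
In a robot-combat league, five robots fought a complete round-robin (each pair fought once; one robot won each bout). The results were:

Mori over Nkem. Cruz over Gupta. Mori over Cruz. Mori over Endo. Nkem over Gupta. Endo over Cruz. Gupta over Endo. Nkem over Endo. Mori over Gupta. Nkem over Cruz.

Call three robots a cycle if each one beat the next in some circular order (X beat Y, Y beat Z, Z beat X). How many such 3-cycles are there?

1

Of the C(5,3) = 10 triples, the cyclic ones are: {Cruz, Gupta, Endo}.
That is 1.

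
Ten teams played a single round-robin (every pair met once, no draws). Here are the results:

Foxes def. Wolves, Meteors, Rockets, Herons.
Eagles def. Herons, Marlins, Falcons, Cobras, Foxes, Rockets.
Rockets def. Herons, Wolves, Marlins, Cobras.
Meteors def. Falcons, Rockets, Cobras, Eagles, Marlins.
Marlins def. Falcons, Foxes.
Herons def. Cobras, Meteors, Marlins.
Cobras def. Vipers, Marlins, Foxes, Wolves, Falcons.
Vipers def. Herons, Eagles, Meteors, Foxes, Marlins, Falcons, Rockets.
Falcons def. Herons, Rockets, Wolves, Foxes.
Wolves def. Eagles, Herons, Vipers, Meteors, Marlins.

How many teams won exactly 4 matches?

Win totals: Foxes 4, Wolves 5, Herons 3, Vipers 7, Falcons 4, Marlins 2, Meteors 5, Eagles 6, Rockets 4, Cobras 5.
Exactly 4: Foxes, Falcons, Rockets — 3 teams.

3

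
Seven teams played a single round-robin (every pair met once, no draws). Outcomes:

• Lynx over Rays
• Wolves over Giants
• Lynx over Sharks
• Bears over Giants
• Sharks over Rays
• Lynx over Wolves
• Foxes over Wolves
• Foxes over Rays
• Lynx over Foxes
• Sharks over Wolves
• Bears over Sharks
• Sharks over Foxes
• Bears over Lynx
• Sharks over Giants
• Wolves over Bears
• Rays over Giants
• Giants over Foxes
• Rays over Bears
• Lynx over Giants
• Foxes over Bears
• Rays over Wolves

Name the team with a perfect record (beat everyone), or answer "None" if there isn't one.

Highest win total is Lynx with 5 (out of 6 possible).
Lynx lost to Bears, so no team went undefeated.

None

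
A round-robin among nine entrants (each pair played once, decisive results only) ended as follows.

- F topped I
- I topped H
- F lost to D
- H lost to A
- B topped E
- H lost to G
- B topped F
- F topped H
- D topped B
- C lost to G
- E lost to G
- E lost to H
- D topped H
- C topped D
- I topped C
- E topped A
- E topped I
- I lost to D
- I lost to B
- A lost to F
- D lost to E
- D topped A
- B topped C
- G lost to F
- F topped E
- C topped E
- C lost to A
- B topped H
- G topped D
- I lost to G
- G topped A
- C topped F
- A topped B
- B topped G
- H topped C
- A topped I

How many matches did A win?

4

A's results: beat B, C, H, I; lost to D, E, F, G.
That is 4 wins.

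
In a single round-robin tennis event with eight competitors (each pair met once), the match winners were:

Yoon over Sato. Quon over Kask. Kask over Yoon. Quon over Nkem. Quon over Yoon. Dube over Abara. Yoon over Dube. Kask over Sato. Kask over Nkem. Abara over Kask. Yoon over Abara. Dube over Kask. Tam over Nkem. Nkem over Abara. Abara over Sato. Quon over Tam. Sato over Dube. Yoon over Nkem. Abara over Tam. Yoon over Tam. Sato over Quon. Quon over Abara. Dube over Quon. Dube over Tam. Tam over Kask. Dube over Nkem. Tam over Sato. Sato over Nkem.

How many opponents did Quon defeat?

5

Quon's results: beat Tam, Nkem, Yoon, Abara, Kask; lost to Sato, Dube.
That is 5 wins.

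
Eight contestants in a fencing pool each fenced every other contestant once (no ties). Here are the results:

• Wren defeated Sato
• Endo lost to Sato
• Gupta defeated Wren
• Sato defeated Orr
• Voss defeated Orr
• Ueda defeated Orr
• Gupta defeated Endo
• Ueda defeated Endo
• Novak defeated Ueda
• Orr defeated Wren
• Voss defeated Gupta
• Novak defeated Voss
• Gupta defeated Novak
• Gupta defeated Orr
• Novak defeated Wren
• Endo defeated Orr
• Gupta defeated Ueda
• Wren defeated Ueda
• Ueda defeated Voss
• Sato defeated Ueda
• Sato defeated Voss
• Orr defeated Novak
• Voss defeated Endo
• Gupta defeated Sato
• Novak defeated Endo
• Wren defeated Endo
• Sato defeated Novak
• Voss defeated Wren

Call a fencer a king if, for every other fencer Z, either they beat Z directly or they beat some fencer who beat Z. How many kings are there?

Endo cannot reach Ueda, Voss, Gupta, Sato in two steps.
Ueda cannot reach Sato in two steps.
Wren cannot reach Gupta in two steps.
Voss reaches everyone (king).
Gupta reaches everyone (king).
Novak reaches everyone (king).
Orr cannot reach Gupta in two steps.
Sato reaches everyone (king).
Kings: Voss, Gupta, Novak, Sato — 4.

4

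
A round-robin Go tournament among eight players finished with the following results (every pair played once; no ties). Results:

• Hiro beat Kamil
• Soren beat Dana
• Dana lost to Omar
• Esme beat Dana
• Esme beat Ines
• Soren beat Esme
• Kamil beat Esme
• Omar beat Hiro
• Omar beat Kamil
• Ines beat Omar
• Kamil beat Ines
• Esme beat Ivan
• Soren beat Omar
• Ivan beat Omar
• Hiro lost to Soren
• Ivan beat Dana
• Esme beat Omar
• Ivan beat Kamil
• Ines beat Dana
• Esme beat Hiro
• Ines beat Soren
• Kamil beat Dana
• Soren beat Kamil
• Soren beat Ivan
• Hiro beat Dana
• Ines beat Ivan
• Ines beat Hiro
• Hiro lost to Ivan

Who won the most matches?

Soren

Win totals: Dana 0, Hiro 2, Omar 3, Esme 5, Soren 6, Ines 5, Ivan 4, Kamil 3.
Soren leads with 6 wins (next highest: 5).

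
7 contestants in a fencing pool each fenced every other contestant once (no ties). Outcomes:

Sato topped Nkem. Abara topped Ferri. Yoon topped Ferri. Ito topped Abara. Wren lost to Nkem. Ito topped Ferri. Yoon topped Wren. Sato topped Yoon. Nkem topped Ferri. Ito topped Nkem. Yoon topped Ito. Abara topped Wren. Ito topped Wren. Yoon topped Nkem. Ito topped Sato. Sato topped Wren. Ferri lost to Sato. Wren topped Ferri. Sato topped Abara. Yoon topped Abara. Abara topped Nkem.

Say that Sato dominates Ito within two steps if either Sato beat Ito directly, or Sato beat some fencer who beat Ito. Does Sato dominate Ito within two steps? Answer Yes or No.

Sato did not beat Ito directly.
Sato beat Wren, Yoon, Ferri, Nkem, Abara. Of those, Yoon beat Ito.

Yes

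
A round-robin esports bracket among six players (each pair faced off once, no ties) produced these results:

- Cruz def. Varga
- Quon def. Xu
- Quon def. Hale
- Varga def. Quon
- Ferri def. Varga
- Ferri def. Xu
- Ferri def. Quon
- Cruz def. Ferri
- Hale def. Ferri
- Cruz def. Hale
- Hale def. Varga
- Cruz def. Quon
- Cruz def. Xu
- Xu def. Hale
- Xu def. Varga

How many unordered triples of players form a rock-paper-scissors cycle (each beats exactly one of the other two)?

4

Of the C(6,3) = 20 triples, the cyclic ones are: {Xu, Quon, Varga}; {Xu, Hale, Ferri}; {Quon, Varga, Hale}; {Quon, Hale, Ferri}.
That is 4.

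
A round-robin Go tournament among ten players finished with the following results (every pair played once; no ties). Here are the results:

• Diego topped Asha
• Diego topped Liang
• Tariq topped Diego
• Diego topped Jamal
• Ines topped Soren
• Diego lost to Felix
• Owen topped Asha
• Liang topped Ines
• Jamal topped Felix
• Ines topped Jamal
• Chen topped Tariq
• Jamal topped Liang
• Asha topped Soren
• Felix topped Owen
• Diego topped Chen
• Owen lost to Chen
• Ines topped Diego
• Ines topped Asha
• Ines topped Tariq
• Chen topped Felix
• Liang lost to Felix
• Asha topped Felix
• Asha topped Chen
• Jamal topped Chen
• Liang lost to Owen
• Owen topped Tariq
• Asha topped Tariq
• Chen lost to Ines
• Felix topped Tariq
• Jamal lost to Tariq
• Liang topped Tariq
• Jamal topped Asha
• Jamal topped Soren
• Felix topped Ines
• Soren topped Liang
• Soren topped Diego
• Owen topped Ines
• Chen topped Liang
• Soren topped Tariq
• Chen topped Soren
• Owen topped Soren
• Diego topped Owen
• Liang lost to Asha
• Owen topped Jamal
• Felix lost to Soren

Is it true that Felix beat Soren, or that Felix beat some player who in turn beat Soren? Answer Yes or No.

Felix did not beat Soren directly.
Felix beat Diego, Ines, Owen, Tariq, Liang. Of those, Ines beat Soren.

Yes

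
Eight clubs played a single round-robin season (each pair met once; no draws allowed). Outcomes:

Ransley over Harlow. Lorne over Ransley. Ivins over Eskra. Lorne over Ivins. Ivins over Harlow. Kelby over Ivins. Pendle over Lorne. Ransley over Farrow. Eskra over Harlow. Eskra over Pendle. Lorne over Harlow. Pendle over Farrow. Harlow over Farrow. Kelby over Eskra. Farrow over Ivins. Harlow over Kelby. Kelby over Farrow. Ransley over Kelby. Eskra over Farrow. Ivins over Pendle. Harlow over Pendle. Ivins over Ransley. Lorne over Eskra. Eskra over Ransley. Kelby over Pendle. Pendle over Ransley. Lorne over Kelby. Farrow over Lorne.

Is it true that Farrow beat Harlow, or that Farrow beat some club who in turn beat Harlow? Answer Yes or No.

Yes

Farrow did not beat Harlow directly.
Farrow beat Ivins, Lorne. Of those, Ivins beat Harlow.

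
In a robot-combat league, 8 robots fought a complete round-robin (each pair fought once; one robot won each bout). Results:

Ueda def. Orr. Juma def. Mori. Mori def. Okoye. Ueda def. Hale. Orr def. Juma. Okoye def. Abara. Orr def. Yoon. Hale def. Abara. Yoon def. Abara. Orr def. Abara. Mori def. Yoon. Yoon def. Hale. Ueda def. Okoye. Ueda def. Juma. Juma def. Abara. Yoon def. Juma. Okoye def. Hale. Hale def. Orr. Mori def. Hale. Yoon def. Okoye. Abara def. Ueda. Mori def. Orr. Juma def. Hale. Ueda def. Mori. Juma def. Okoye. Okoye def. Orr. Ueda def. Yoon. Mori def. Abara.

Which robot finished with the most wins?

Ueda

Win totals: Hale 2, Yoon 4, Abara 1, Okoye 3, Orr 3, Ueda 6, Mori 5, Juma 4.
Ueda leads with 6 wins (next highest: 5).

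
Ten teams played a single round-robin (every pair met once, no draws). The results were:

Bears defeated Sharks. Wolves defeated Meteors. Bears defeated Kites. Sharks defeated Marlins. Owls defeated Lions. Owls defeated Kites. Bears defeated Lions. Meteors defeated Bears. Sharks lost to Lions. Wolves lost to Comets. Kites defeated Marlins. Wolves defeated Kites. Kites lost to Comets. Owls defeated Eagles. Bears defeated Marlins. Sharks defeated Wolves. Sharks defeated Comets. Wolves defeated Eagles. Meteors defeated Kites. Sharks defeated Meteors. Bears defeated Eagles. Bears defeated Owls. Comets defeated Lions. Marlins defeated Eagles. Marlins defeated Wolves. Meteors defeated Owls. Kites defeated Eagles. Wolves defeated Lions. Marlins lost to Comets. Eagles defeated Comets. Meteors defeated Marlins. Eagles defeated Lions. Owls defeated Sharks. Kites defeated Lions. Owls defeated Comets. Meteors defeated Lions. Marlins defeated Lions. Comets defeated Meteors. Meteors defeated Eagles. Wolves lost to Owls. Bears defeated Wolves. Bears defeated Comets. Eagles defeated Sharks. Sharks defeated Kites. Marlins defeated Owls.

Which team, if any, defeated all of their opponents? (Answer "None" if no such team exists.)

None

Highest win total is Bears with 8 (out of 9 possible).
Bears lost to Meteors, so no team went undefeated.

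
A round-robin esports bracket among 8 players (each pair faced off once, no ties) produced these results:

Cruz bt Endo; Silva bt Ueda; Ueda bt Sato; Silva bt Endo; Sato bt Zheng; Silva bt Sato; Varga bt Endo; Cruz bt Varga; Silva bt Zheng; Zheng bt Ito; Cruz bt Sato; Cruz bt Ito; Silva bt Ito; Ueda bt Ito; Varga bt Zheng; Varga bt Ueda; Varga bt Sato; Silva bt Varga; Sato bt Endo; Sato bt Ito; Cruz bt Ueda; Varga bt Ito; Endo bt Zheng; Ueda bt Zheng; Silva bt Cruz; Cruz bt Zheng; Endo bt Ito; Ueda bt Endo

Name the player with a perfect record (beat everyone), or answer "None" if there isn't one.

Silva

Silva has 7 wins out of 7 opponents — a perfect record.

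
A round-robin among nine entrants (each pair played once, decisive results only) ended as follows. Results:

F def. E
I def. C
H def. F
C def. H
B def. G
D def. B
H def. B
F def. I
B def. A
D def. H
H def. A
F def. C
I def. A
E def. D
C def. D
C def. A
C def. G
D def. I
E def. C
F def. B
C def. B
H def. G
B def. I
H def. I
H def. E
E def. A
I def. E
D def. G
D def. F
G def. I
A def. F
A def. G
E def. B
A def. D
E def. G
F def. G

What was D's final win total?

D's results: beat B, F, G, H, I; lost to A, C, E.
That is 5 wins.

5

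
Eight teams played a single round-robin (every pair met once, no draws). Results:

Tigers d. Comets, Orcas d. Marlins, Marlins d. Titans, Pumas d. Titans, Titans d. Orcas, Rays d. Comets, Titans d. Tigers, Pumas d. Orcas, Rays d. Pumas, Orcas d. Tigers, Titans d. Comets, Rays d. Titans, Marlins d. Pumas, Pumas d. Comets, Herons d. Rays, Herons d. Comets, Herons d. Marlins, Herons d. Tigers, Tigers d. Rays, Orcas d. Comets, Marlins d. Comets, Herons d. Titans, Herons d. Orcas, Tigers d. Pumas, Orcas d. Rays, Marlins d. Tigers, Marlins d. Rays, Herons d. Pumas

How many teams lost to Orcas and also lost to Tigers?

Orcas beat: Comets, Rays, Marlins, Tigers.
Tigers beat: Pumas, Comets, Rays.
Both beat: Comets, Rays — 2.

2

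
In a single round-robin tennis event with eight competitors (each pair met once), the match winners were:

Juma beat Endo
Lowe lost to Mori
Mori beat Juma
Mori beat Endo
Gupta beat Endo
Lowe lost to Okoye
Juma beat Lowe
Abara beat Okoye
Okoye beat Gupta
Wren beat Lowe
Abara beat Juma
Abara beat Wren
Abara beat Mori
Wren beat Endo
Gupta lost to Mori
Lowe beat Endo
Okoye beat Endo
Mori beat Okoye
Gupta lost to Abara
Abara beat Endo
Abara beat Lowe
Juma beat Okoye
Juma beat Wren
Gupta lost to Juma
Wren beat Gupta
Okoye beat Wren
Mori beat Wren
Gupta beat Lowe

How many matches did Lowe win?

1

Lowe's results: beat Endo; lost to Juma, Abara, Mori, Wren, Okoye, Gupta.
That is 1 win.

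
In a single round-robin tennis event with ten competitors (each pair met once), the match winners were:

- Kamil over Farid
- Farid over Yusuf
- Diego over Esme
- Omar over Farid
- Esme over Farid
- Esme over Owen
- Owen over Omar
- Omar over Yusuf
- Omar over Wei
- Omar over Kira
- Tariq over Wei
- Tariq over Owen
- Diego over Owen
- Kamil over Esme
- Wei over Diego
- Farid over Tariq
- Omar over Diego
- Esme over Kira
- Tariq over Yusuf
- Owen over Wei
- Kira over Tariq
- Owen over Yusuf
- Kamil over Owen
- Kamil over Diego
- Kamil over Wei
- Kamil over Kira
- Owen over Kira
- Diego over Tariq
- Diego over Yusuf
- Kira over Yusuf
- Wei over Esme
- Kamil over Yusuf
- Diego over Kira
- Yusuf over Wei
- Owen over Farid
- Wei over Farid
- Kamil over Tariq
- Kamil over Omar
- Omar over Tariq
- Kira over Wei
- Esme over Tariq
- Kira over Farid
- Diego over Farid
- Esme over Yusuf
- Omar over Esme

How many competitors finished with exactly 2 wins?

1

Win totals: Wei 3, Yusuf 1, Tariq 3, Kira 4, Owen 5, Farid 2, Diego 6, Kamil 9, Esme 5, Omar 7.
Exactly 2: Farid — 1 competitor.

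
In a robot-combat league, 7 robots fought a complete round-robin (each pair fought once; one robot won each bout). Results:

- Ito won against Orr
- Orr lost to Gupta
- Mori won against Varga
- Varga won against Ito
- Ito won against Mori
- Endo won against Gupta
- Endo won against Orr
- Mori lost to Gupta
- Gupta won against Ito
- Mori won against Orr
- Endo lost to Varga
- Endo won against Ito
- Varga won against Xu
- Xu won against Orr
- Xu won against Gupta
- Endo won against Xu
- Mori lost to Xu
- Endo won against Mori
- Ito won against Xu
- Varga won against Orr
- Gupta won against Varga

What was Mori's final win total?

2

Mori's results: beat Varga, Orr; lost to Ito, Gupta, Endo, Xu.
That is 2 wins.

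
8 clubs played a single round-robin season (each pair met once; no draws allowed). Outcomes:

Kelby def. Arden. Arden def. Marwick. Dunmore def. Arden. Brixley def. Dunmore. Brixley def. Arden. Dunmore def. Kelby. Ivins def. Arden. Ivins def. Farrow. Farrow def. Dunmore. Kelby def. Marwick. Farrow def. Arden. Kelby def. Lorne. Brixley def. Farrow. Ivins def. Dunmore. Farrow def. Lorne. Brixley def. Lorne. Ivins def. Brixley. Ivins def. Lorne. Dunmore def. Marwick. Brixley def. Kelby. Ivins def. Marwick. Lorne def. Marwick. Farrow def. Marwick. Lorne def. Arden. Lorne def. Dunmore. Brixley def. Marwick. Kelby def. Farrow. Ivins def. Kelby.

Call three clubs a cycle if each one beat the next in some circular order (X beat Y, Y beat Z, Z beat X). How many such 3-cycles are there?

2

Win totals: Marwick 0, Kelby 4, Arden 1, Lorne 3, Ivins 7, Brixley 6, Dunmore 3, Farrow 4.
A club with w wins dominates both others in C(w,2) triples; summing gives 0 + 6 + 0 + 3 + 21 + 15 + 3 + 6 = 54 transitive triples.
Total triples C(8,3) = 56, so cyclic triples = 56 − 54 = 2.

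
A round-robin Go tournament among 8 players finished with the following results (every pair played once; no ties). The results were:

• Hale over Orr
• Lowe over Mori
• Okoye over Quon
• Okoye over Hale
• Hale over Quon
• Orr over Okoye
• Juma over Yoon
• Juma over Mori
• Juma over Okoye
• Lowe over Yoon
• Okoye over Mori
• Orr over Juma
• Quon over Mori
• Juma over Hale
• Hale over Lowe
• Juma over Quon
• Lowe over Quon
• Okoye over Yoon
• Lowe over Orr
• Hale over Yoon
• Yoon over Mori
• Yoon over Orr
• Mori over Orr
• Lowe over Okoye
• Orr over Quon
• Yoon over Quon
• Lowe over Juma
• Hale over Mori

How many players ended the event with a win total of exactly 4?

Win totals: Hale 5, Juma 5, Mori 1, Okoye 4, Lowe 6, Yoon 3, Quon 1, Orr 3.
Exactly 4: Okoye — 1 player.

1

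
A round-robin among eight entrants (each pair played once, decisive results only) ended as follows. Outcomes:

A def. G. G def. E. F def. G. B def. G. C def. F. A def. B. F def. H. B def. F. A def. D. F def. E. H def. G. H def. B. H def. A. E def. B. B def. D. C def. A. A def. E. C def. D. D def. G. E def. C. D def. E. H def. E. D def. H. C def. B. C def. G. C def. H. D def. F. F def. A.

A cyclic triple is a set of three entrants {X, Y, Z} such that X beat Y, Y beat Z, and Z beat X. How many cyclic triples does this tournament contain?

Win totals: A 4, B 3, C 6, D 4, E 2, F 4, G 1, H 4.
An entrant with w wins dominates both others in C(w,2) triples; summing gives 6 + 3 + 15 + 6 + 1 + 6 + 0 + 6 = 43 transitive triples.
Total triples C(8,3) = 56, so cyclic triples = 56 − 43 = 13.

13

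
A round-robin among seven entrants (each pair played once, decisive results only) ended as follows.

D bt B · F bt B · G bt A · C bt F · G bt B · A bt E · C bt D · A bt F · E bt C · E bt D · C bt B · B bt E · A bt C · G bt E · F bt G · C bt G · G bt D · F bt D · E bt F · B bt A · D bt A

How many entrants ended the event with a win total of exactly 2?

Win totals: A 3, B 2, C 4, D 2, E 3, F 3, G 4.
Exactly 2: B, D — 2 entrants.

2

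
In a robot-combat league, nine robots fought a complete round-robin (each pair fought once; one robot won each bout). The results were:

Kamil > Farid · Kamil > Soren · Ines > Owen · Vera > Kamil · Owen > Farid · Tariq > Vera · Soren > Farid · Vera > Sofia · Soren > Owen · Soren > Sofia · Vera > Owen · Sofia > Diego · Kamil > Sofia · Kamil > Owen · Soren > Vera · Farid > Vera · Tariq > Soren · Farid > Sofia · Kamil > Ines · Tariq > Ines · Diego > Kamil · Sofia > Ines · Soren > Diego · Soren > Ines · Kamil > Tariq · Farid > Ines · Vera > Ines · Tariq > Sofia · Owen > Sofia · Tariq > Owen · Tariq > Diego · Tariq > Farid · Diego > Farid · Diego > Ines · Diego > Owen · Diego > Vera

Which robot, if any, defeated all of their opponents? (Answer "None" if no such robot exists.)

Highest win total is Tariq with 7 (out of 8 possible).
Tariq lost to Kamil, so no robot went undefeated.

None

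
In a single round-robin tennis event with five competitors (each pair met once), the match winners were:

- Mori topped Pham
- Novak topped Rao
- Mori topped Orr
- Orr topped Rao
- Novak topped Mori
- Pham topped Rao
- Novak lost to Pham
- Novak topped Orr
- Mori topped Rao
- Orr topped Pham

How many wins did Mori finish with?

3

Mori's results: beat Rao, Pham, Orr; lost to Novak.
That is 3 wins.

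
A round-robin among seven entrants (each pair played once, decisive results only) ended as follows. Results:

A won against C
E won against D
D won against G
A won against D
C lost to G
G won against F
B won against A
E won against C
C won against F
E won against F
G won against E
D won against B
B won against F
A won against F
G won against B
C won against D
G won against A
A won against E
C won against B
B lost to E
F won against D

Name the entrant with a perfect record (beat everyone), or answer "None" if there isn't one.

Highest win total is G with 5 (out of 6 possible).
G lost to D, so no entrant went undefeated.

None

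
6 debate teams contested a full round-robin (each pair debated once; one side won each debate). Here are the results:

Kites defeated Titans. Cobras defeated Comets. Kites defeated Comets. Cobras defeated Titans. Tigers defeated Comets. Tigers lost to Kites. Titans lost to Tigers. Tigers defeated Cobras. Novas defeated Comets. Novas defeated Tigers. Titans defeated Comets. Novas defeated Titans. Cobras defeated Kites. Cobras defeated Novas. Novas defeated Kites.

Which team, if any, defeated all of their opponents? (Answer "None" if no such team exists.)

None

Highest win total is Novas with 4 (out of 5 possible).
Novas lost to Cobras, so no team went undefeated.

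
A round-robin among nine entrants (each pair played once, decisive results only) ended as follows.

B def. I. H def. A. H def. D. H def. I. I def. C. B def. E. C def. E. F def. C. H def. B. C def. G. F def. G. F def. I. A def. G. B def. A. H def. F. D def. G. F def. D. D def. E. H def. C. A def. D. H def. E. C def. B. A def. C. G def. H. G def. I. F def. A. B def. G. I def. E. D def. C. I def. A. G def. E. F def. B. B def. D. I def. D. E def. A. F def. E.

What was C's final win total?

C's results: beat B, E, G; lost to A, D, F, H, I.
That is 3 wins.

3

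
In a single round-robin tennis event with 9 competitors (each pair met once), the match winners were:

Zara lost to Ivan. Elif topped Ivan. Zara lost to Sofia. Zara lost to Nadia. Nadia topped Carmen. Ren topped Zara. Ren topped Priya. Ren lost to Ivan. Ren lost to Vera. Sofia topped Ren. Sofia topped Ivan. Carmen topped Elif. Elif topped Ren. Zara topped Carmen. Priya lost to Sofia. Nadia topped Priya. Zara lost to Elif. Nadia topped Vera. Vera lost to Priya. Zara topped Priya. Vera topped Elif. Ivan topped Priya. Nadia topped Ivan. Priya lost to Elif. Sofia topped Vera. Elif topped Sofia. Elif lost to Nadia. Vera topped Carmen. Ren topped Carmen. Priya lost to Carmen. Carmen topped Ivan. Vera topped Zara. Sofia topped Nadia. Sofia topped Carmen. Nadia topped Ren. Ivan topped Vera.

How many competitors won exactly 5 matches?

Win totals: Sofia 7, Vera 4, Zara 2, Elif 5, Nadia 7, Ivan 4, Priya 1, Ren 3, Carmen 3.
Exactly 5: Elif — 1 competitor.

1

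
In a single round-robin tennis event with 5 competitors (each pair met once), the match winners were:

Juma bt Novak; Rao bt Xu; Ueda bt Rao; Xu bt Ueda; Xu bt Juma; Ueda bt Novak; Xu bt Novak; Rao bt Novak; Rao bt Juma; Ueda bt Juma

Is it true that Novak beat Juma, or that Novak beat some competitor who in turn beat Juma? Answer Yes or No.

No

Novak did not beat Juma directly.
Novak beat no one, so there is no intermediate competitor.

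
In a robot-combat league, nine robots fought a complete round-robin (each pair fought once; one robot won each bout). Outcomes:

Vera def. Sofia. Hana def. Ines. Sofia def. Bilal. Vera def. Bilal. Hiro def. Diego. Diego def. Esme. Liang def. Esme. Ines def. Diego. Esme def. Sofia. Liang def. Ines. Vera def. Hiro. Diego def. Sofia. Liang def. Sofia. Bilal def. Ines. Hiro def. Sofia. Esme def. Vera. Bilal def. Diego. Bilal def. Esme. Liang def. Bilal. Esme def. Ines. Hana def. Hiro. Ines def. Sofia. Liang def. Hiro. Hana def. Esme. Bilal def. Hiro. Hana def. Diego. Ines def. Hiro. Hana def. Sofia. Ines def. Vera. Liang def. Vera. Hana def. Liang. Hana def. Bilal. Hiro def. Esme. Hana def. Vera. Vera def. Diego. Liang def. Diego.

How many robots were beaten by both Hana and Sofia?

1

Hana beat: Vera, Sofia, Diego, Esme, Ines, Bilal, Liang, Hiro.
Sofia beat: Bilal.
Both beat: Bilal — 1.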